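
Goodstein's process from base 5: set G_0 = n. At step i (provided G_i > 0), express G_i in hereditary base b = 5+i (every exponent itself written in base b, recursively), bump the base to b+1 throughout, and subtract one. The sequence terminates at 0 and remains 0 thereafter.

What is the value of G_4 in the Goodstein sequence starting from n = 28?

[0] 28 ≡ 5^2 + 3 (base 5). Lift 6: 39. −1: 38.
[1] 38 ≡ 6^2 + 2 (base 6). Lift 7: 51. −1: 50.
[2] 50 ≡ 7^2 + 1 (base 7). Lift 8: 65. −1: 64.
[3] 64 ≡ 8^2 (base 8). Lift 9: 81. −1: 80.
[4] 80 ≡ 8·9 + 8 (base 9). Lift 10: 88. −1: 87.

80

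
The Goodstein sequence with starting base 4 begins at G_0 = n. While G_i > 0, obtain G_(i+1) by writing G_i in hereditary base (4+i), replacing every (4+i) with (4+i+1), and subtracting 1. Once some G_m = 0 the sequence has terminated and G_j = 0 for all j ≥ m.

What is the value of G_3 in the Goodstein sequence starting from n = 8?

(0) 8|_4 = 2·4 ↦ 2·5|_5 = 10 ⇒ 9
(1) 9|_5 = 5 + 4 ↦ 6 + 4|_6 = 10 ⇒ 9
(2) 9|_6 = 6 + 3 ↦ 7 + 3|_7 = 10 ⇒ 9

9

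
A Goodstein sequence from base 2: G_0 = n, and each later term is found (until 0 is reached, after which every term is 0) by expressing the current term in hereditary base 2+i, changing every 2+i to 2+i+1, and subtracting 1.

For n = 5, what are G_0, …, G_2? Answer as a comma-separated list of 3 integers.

G_0 = 5. HB_2(5) = 2^2 + 1. Bump = 28. G_1 = 27.
G_1 = 27. HB_3(27) = 3^3. Bump = 256. G_2 = 255.

5, 27, 255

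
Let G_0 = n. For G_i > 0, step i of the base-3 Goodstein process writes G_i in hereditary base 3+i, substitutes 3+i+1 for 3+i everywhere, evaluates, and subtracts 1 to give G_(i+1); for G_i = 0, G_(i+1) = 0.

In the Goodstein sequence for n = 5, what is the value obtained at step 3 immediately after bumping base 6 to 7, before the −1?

[0] 5 ≡ 3 + 2 (base 3). Lift 4: 6. −1: 5.
[1] 5 ≡ 4 + 1 (base 4). Lift 5: 6. −1: 5.
[2] 5 ≡ 5 (base 5). Lift 6: 6. −1: 5.
[3] 5 ≡ 5 (base 6). Lift 7: 5. −1: 4.

5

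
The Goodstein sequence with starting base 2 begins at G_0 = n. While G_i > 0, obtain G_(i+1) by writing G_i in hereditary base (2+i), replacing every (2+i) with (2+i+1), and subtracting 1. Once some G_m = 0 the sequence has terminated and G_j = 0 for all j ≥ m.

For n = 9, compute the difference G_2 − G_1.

942

base 2: 9 = 2^(2 + 1) + 1; at 3: 3^(3 + 1) + 1 = 82; next = 81
base 3: 81 = 3^(3 + 1); at 4: 4^(4 + 1) = 1024; next = 1023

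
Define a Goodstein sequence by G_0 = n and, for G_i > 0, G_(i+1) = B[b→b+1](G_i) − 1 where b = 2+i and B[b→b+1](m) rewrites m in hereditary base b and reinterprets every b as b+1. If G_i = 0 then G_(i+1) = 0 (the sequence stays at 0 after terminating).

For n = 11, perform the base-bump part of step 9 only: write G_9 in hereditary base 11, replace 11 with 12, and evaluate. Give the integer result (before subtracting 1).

62412976762504

11 —HB2→ 2^(2 + 1) + 2 + 1 —bump→ 3^(3 + 1) + 3 + 1 = 85 —(−1)→ 84
84 —HB3→ 3^(3 + 1) + 3 —bump→ 4^(4 + 1) + 4 = 1028 —(−1)→ 1027
1027 —HB4→ 4^(4 + 1) + 3 —bump→ 5^(5 + 1) + 3 = 15628 —(−1)→ 15627
15627 —HB5→ 5^(5 + 1) + 2 —bump→ 6^(6 + 1) + 2 = 279938 —(−1)→ 279937
279937 —HB6→ 6^(6 + 1) + 1 —bump→ 7^(7 + 1) + 1 = 5764802 —(−1)→ 5764801
5764801 —HB7→ 7^(7 + 1) —bump→ 8^(8 + 1) = 134217728 —(−1)→ 134217727
134217727 —HB8→ 7·8^8 + 7·8^7 + 7·8^6 + 7·8^5 + 7·8^4 + 7·8^3 + 7·8^2 + 7·8 + 7 —bump→ 7·9^9 + 7·9^7 + 7·9^6 + 7·9^5 + 7·9^4 + 7·9^3 + 7·9^2 + 7·9 + 7 = 2749609303 —(−1)→ 2749609302
2749609302 —HB9→ 7·9^9 + 7·9^7 + 7·9^6 + 7·9^5 + 7·9^4 + 7·9^3 + 7·9^2 + 7·9 + 6 —bump→ 7·10^10 + 7·10^7 + 7·10^6 + 7·10^5 + 7·10^4 + 7·10^3 + 7·10^2 + 7·10 + 6 = 70077777776 —(−1)→ 70077777775
70077777775 —HB10→ 7·10^10 + 7·10^7 + 7·10^6 + 7·10^5 + 7·10^4 + 7·10^3 + 7·10^2 + 7·10 + 5 —bump→ 7·11^11 + 7·11^7 + 7·11^6 + 7·11^5 + 7·11^4 + 7·11^3 + 7·11^2 + 7·11 + 5 = 1997331745491 —(−1)→ 1997331745490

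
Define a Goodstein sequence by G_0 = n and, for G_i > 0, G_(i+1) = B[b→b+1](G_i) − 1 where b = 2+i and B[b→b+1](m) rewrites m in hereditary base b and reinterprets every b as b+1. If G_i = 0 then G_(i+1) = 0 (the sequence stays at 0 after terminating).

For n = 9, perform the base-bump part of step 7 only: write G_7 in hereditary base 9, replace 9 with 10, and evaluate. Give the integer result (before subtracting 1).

30000003326

step 0: 9 = 2^(2 + 1) + 1; sub 3 for 2: 3^(3 + 1) + 1; = 82; G_1 = 82−1 = 81
step 1: 81 = 3^(3 + 1); sub 4 for 3: 4^(4 + 1); = 1024; G_2 = 1024−1 = 1023
step 2: 1023 = 3·4^4 + 3·4^3 + 3·4^2 + 3·4 + 3; sub 5 for 4: 3·5^5 + 3·5^3 + 3·5^2 + 3·5 + 3; = 9843; G_3 = 9843−1 = 9842
step 3: 9842 = 3·5^5 + 3·5^3 + 3·5^2 + 3·5 + 2; sub 6 for 5: 3·6^6 + 3·6^3 + 3·6^2 + 3·6 + 2; = 140744; G_4 = 140744−1 = 140743
step 4: 140743 = 3·6^6 + 3·6^3 + 3·6^2 + 3·6 + 1; sub 7 for 6: 3·7^7 + 3·7^3 + 3·7^2 + 3·7 + 1; = 2471827; G_5 = 2471827−1 = 2471826
step 5: 2471826 = 3·7^7 + 3·7^3 + 3·7^2 + 3·7; sub 8 for 7: 3·8^8 + 3·8^3 + 3·8^2 + 3·8; = 50333400; G_6 = 50333400−1 = 50333399
step 6: 50333399 = 3·8^8 + 3·8^3 + 3·8^2 + 2·8 + 7; sub 9 for 8: 3·9^9 + 3·9^3 + 3·9^2 + 2·9 + 7; = 1162263922; G_7 = 1162263922−1 = 1162263921
step 7: 1162263921 = 3·9^9 + 3·9^3 + 3·9^2 + 2·9 + 6; sub 10 for 9: 3·10^10 + 3·10^3 + 3·10^2 + 2·10 + 6; = 30000003326; G_8 = 30000003326−1 = 30000003325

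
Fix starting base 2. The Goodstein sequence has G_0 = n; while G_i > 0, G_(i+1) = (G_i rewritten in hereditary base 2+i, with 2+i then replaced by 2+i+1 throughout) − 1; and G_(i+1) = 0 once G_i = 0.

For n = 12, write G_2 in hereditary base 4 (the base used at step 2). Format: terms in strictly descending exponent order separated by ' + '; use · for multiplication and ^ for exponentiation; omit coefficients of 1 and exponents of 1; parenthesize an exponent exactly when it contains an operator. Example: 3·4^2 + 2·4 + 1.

G_0=12  [base 2] 2^(2 + 1) + 2^2  →[2↦3]→  3^(3 + 1) + 3^3 = 108  −1 ⇒ G_1=107
G_1=107  [base 3] 3^(3 + 1) + 2·3^2 + 2·3 + 2  →[3↦4]→  4^(4 + 1) + 2·4^2 + 2·4 + 2 = 1066  −1 ⇒ G_2=1065

4^(4 + 1) + 2·4^2 + 2·4 + 1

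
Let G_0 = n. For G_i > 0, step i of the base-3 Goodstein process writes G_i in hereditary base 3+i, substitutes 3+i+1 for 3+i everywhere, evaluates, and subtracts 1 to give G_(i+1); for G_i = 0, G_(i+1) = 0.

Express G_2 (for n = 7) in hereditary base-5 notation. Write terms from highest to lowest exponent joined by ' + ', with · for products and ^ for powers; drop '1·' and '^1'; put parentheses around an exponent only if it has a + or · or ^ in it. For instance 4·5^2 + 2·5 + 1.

5 + 4

G_0=7  [base 3] 2·3 + 1  →[3↦4]→  2·4 + 1 = 9  −1 ⇒ G_1=8
G_1=8  [base 4] 2·4  →[4↦5]→  2·5 = 10  −1 ⇒ G_2=9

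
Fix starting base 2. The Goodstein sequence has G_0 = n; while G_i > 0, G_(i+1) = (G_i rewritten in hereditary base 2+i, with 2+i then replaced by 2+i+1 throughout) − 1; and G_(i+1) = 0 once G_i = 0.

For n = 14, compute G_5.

step 0: 14 = 2^(2 + 1) + 2^2 + 2; sub 3 for 2: 3^(3 + 1) + 3^3 + 3; = 111; G_1 = 111−1 = 110
step 1: 110 = 3^(3 + 1) + 3^3 + 2; sub 4 for 3: 4^(4 + 1) + 4^4 + 2; = 1282; G_2 = 1282−1 = 1281
step 2: 1281 = 4^(4 + 1) + 4^4 + 1; sub 5 for 4: 5^(5 + 1) + 5^5 + 1; = 18751; G_3 = 18751−1 = 18750
step 3: 18750 = 5^(5 + 1) + 5^5; sub 6 for 5: 6^(6 + 1) + 6^6; = 326592; G_4 = 326592−1 = 326591
step 4: 326591 = 6^(6 + 1) + 5·6^5 + 5·6^4 + 5·6^3 + 5·6^2 + 5·6 + 5; sub 7 for 6: 7^(7 + 1) + 5·7^5 + 5·7^4 + 5·7^3 + 5·7^2 + 5·7 + 5; = 5862841; G_5 = 5862841−1 = 5862840
step 5: 5862840 = 7^(7 + 1) + 5·7^5 + 5·7^4 + 5·7^3 + 5·7^2 + 5·7 + 4; sub 8 for 7: 8^(8 + 1) + 5·8^5 + 5·8^4 + 5·8^3 + 5·8^2 + 5·8 + 4; = 134404972; G_6 = 134404972−1 = 134404971

5862840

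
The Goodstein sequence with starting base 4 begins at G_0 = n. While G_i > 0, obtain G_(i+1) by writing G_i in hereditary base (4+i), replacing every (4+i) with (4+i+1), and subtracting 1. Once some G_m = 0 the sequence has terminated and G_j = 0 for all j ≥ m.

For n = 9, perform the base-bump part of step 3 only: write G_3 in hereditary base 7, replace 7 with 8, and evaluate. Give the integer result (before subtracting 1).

base 4: 9 = 2·4 + 1; at 5: 2·5 + 1 = 11; next = 10
base 5: 10 = 2·5; at 6: 2·6 = 12; next = 11
base 6: 11 = 6 + 5; at 7: 7 + 5 = 12; next = 11
base 7: 11 = 7 + 4; at 8: 8 + 4 = 12; next = 11

12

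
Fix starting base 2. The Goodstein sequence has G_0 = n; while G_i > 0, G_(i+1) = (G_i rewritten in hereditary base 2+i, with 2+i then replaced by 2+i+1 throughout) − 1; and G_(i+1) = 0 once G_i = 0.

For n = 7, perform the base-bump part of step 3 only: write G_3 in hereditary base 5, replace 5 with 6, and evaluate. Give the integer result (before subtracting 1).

46658

i=0: 7 = 2^2 + 2 + 1 (b=2); 2→3: 3^3 + 3 + 1 = 31; 31−1 = 30
i=1: 30 = 3^3 + 3 (b=3); 3→4: 4^4 + 4 = 260; 260−1 = 259
i=2: 259 = 4^4 + 3 (b=4); 4→5: 5^5 + 3 = 3128; 3128−1 = 3127
i=3: 3127 = 5^5 + 2 (b=5); 5→6: 6^6 + 2 = 46658; 46658−1 = 46657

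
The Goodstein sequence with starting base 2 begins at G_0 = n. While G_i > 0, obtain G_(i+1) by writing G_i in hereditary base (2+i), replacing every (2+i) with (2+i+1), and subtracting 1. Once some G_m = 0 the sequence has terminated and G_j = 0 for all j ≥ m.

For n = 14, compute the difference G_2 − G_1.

step 0: 14 = 2^(2 + 1) + 2^2 + 2; sub 3 for 2: 3^(3 + 1) + 3^3 + 3; = 111; G_1 = 111−1 = 110
step 1: 110 = 3^(3 + 1) + 3^3 + 2; sub 4 for 3: 4^(4 + 1) + 4^4 + 2; = 1282; G_2 = 1282−1 = 1281

1171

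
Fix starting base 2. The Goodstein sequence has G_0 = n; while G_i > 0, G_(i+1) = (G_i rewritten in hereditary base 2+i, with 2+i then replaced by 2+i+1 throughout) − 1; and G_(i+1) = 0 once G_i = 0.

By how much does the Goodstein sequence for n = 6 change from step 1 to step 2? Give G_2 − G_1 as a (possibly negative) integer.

i=0: 6 = 2^2 + 2 (b=2); 2→3: 3^3 + 3 = 30; 30−1 = 29
i=1: 29 = 3^3 + 2 (b=3); 3→4: 4^4 + 2 = 258; 258−1 = 257

228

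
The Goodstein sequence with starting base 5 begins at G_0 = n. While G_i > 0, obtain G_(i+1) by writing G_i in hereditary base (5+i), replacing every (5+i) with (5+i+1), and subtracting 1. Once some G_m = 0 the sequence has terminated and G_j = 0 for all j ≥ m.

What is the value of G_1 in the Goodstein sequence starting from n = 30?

step 0: 30 = 5^2 + 5; sub 6 for 5: 6^2 + 6; = 42; G_1 = 42−1 = 41
step 1: 41 = 6^2 + 5; sub 7 for 6: 7^2 + 5; = 54; G_2 = 54−1 = 53

41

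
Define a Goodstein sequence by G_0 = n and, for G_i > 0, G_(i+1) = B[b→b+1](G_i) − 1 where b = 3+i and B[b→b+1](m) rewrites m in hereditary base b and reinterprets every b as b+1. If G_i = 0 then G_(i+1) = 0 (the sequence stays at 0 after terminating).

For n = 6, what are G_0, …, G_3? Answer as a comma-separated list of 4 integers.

6, 7, 7, 7

(0) 6|_3 = 2·3 ↦ 2·4|_4 = 8 ⇒ 7
(1) 7|_4 = 4 + 3 ↦ 5 + 3|_5 = 8 ⇒ 7
(2) 7|_5 = 5 + 2 ↦ 6 + 2|_6 = 8 ⇒ 7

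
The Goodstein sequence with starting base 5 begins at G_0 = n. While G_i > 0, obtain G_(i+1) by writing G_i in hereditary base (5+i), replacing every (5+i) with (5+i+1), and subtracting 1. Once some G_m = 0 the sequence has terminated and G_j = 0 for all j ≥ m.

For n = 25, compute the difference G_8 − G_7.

25 —HB5→ 5^2 —bump→ 6^2 = 36 —(−1)→ 35
35 —HB6→ 5·6 + 5 —bump→ 5·7 + 5 = 40 —(−1)→ 39
39 —HB7→ 5·7 + 4 —bump→ 5·8 + 4 = 44 —(−1)→ 43
43 —HB8→ 5·8 + 3 —bump→ 5·9 + 3 = 48 —(−1)→ 47
47 —HB9→ 5·9 + 2 —bump→ 5·10 + 2 = 52 —(−1)→ 51
51 —HB10→ 5·10 + 1 —bump→ 5·11 + 1 = 56 —(−1)→ 55
55 —HB11→ 5·11 —bump→ 5·12 = 60 —(−1)→ 59
59 —HB12→ 4·12 + 11 —bump→ 4·13 + 11 = 63 —(−1)→ 62

3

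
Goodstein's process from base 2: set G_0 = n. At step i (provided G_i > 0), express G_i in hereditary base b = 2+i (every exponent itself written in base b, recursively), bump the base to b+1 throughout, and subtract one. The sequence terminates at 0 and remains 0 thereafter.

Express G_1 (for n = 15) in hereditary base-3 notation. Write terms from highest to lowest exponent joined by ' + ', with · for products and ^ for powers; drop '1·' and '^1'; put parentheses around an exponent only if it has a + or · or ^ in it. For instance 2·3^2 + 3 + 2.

[0] 15 ≡ 2^(2 + 1) + 2^2 + 2 + 1 (base 2). Lift 3: 112. −1: 111.
[1] 111 ≡ 3^(3 + 1) + 3^3 + 3 (base 3). Lift 4: 1284. −1: 1283.

3^(3 + 1) + 3^3 + 3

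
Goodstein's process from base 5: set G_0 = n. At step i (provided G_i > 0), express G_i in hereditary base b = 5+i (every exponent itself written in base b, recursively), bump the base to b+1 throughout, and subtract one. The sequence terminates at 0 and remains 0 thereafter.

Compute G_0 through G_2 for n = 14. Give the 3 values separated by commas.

14, 15, 16

i=0: 14 = 2·5 + 4 (b=5); 5→6: 2·6 + 4 = 16; 16−1 = 15
i=1: 15 = 2·6 + 3 (b=6); 6→7: 2·7 + 3 = 17; 17−1 = 16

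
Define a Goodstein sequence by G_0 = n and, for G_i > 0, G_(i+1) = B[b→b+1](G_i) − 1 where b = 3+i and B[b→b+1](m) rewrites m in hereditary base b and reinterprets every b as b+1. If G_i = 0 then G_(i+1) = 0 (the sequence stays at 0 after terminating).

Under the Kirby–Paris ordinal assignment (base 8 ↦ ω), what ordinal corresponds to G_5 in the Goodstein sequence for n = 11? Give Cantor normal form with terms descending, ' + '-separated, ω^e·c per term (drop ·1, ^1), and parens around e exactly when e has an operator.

ω·5 + 3

base 3: 11 = 3^2 + 2; at 4: 4^2 + 2 = 18; next = 17
base 4: 17 = 4^2 + 1; at 5: 5^2 + 1 = 26; next = 25
base 5: 25 = 5^2; at 6: 6^2 = 36; next = 35
base 6: 35 = 5·6 + 5; at 7: 5·7 + 5 = 40; next = 39
base 7: 39 = 5·7 + 4; at 8: 5·8 + 4 = 44; next = 43
base 8: 43 = 5·8 + 3; at 9: 5·9 + 3 = 48; next = 47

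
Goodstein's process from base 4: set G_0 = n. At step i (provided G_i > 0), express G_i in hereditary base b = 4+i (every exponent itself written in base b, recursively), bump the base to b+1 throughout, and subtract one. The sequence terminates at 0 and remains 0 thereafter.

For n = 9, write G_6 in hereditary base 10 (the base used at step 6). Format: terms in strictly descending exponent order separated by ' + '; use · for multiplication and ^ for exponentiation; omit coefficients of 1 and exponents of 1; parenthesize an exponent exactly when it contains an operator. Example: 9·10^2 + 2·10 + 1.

G_0 = 9. HB_4(9) = 2·4 + 1. Bump = 11. G_1 = 10.
G_1 = 10. HB_5(10) = 2·5. Bump = 12. G_2 = 11.
G_2 = 11. HB_6(11) = 6 + 5. Bump = 12. G_3 = 11.
G_3 = 11. HB_7(11) = 7 + 4. Bump = 12. G_4 = 11.
G_4 = 11. HB_8(11) = 8 + 3. Bump = 12. G_5 = 11.
G_5 = 11. HB_9(11) = 9 + 2. Bump = 12. G_6 = 11.

10 + 1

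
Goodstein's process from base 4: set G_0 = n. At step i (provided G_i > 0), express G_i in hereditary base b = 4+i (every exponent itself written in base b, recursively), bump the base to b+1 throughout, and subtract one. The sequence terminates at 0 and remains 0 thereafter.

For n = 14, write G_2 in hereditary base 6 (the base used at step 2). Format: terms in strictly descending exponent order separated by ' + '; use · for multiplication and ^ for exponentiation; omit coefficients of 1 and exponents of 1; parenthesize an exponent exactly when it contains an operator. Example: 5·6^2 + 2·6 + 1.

3·6

step 0: 14 = 3·4 + 2; sub 5 for 4: 3·5 + 2; = 17; G_1 = 17−1 = 16
step 1: 16 = 3·5 + 1; sub 6 for 5: 3·6 + 1; = 19; G_2 = 19−1 = 18
step 2: 18 = 3·6; sub 7 for 6: 3·7; = 21; G_3 = 21−1 = 20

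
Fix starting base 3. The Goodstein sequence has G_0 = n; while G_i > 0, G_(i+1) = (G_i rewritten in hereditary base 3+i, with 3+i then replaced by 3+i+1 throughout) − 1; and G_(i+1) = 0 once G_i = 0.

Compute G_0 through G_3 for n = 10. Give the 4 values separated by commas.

10, 16, 24, 27

base 3: 10 = 3^2 + 1; at 4: 4^2 + 1 = 17; next = 16
base 4: 16 = 4^2; at 5: 5^2 = 25; next = 24
base 5: 24 = 4·5 + 4; at 6: 4·6 + 4 = 28; next = 27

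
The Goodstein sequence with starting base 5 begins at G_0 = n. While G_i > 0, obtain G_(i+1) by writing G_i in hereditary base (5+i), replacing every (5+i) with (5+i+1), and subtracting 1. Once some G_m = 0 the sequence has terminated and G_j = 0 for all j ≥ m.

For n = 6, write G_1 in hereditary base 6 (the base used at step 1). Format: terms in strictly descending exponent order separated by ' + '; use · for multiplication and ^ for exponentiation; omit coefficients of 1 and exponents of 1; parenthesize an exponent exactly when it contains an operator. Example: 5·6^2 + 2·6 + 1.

6 —HB5→ 5 + 1 —bump→ 6 + 1 = 7 —(−1)→ 6
6 —HB6→ 6 —bump→ 7 = 7 —(−1)→ 6

6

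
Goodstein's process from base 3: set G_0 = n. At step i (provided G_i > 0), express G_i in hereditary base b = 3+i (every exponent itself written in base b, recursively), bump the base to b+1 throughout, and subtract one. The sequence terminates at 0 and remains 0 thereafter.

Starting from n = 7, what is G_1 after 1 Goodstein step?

8

(0) 7|_3 = 2·3 + 1 ↦ 2·4 + 1|_4 = 9 ⇒ 8
(1) 8|_4 = 2·4 ↦ 2·5|_5 = 10 ⇒ 9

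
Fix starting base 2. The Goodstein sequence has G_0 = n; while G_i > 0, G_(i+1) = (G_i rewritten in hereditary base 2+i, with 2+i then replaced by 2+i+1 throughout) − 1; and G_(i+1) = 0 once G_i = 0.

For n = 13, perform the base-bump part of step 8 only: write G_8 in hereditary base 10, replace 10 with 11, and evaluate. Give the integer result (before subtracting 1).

3138428381104

G_0 = 13. HB_2(13) = 2^(2 + 1) + 2^2 + 1. Bump = 109. G_1 = 108.
G_1 = 108. HB_3(108) = 3^(3 + 1) + 3^3. Bump = 1280. G_2 = 1279.
G_2 = 1279. HB_4(1279) = 4^(4 + 1) + 3·4^3 + 3·4^2 + 3·4 + 3. Bump = 16093. G_3 = 16092.
G_3 = 16092. HB_5(16092) = 5^(5 + 1) + 3·5^3 + 3·5^2 + 3·5 + 2. Bump = 280712. G_4 = 280711.
G_4 = 280711. HB_6(280711) = 6^(6 + 1) + 3·6^3 + 3·6^2 + 3·6 + 1. Bump = 5765999. G_5 = 5765998.
G_5 = 5765998. HB_7(5765998) = 7^(7 + 1) + 3·7^3 + 3·7^2 + 3·7. Bump = 134219480. G_6 = 134219479.
G_6 = 134219479. HB_8(134219479) = 8^(8 + 1) + 3·8^3 + 3·8^2 + 2·8 + 7. Bump = 3486786856. G_7 = 3486786855.
G_7 = 3486786855. HB_9(3486786855) = 9^(9 + 1) + 3·9^3 + 3·9^2 + 2·9 + 6. Bump = 100000003326. G_8 = 100000003325.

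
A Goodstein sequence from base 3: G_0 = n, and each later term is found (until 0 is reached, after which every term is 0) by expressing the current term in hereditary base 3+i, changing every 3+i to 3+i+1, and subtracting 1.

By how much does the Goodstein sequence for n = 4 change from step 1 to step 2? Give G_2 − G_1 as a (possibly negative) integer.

0

G_0=4  [base 3] 3 + 1  →[3↦4]→  4 + 1 = 5  −1 ⇒ G_1=4
G_1=4  [base 4] 4  →[4↦5]→  5 = 5  −1 ⇒ G_2=4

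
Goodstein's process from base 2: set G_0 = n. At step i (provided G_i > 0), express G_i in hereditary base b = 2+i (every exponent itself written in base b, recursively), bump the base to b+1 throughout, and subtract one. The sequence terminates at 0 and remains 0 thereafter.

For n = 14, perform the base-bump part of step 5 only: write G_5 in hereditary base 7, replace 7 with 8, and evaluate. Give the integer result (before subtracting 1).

134404972

i=0: 14 = 2^(2 + 1) + 2^2 + 2 (b=2); 2→3: 3^(3 + 1) + 3^3 + 3 = 111; 111−1 = 110
i=1: 110 = 3^(3 + 1) + 3^3 + 2 (b=3); 3→4: 4^(4 + 1) + 4^4 + 2 = 1282; 1282−1 = 1281
i=2: 1281 = 4^(4 + 1) + 4^4 + 1 (b=4); 4→5: 5^(5 + 1) + 5^5 + 1 = 18751; 18751−1 = 18750
i=3: 18750 = 5^(5 + 1) + 5^5 (b=5); 5→6: 6^(6 + 1) + 6^6 = 326592; 326592−1 = 326591
i=4: 326591 = 6^(6 + 1) + 5·6^5 + 5·6^4 + 5·6^3 + 5·6^2 + 5·6 + 5 (b=6); 6→7: 7^(7 + 1) + 5·7^5 + 5·7^4 + 5·7^3 + 5·7^2 + 5·7 + 5 = 5862841; 5862841−1 = 5862840
i=5: 5862840 = 7^(7 + 1) + 5·7^5 + 5·7^4 + 5·7^3 + 5·7^2 + 5·7 + 4 (b=7); 7→8: 8^(8 + 1) + 5·8^5 + 5·8^4 + 5·8^3 + 5·8^2 + 5·8 + 4 = 134404972; 134404972−1 = 134404971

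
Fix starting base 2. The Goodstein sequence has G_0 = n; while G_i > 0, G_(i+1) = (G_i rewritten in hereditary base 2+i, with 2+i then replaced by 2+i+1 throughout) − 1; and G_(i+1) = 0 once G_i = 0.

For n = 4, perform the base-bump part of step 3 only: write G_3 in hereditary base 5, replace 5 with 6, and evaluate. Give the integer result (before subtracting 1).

step 0: 4 = 2^2; sub 3 for 2: 3^3; = 27; G_1 = 27−1 = 26
step 1: 26 = 2·3^2 + 2·3 + 2; sub 4 for 3: 2·4^2 + 2·4 + 2; = 42; G_2 = 42−1 = 41
step 2: 41 = 2·4^2 + 2·4 + 1; sub 5 for 4: 2·5^2 + 2·5 + 1; = 61; G_3 = 61−1 = 60
step 3: 60 = 2·5^2 + 2·5; sub 6 for 5: 2·6^2 + 2·6; = 84; G_4 = 84−1 = 83

84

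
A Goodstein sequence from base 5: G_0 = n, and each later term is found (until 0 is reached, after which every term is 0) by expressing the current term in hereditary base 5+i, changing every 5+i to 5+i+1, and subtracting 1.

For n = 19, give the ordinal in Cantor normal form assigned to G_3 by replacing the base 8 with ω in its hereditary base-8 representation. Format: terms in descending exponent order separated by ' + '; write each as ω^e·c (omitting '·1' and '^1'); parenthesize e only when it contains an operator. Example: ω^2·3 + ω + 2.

19 —HB5→ 3·5 + 4 —bump→ 3·6 + 4 = 22 —(−1)→ 21
21 —HB6→ 3·6 + 3 —bump→ 3·7 + 3 = 24 —(−1)→ 23
23 —HB7→ 3·7 + 2 —bump→ 3·8 + 2 = 26 —(−1)→ 25
25 —HB8→ 3·8 + 1 —bump→ 3·9 + 1 = 28 —(−1)→ 27

ω·3 + 1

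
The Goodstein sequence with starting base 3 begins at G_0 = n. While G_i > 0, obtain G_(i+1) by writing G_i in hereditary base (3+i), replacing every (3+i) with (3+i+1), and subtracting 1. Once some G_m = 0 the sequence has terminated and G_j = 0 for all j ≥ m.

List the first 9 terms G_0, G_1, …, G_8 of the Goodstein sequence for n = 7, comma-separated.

7, 8, 9, 9, 9, 9, 9, 9, 8

i=0: 7 = 2·3 + 1 (b=3); 3→4: 2·4 + 1 = 9; 9−1 = 8
i=1: 8 = 2·4 (b=4); 4→5: 2·5 = 10; 10−1 = 9
i=2: 9 = 5 + 4 (b=5); 5→6: 6 + 4 = 10; 10−1 = 9
i=3: 9 = 6 + 3 (b=6); 6→7: 7 + 3 = 10; 10−1 = 9
i=4: 9 = 7 + 2 (b=7); 7→8: 8 + 2 = 10; 10−1 = 9
i=5: 9 = 8 + 1 (b=8); 8→9: 9 + 1 = 10; 10−1 = 9
i=6: 9 = 9 (b=9); 9→10: 10 = 10; 10−1 = 9
i=7: 9 = 9 (b=10); 10→11: 9 = 9; 9−1 = 8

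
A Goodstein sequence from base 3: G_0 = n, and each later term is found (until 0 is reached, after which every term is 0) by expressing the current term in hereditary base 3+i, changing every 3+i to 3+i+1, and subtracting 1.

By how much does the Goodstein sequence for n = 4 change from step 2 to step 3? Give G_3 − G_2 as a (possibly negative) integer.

-1

i=0: 4 = 3 + 1 (b=3); 3→4: 4 + 1 = 5; 5−1 = 4
i=1: 4 = 4 (b=4); 4→5: 5 = 5; 5−1 = 4
i=2: 4 = 4 (b=5); 5→6: 4 = 4; 4−1 = 3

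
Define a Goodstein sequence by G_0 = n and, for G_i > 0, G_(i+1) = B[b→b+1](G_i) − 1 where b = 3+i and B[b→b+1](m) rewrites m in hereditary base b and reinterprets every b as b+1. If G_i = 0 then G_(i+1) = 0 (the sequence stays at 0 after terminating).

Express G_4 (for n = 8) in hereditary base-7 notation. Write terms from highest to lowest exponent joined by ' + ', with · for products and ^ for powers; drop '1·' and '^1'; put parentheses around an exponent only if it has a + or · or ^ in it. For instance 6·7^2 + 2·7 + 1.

7 + 4

8 —HB3→ 2·3 + 2 —bump→ 2·4 + 2 = 10 —(−1)→ 9
9 —HB4→ 2·4 + 1 —bump→ 2·5 + 1 = 11 —(−1)→ 10
10 —HB5→ 2·5 —bump→ 2·6 = 12 —(−1)→ 11
11 —HB6→ 6 + 5 —bump→ 7 + 5 = 12 —(−1)→ 11
11 —HB7→ 7 + 4 —bump→ 8 + 4 = 12 —(−1)→ 11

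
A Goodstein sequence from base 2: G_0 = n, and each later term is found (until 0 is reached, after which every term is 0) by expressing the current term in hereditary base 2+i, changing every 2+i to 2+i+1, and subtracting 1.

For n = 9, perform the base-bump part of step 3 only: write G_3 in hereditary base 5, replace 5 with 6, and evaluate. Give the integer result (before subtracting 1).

140744

G_0 = 9. HB_2(9) = 2^(2 + 1) + 1. Bump = 82. G_1 = 81.
G_1 = 81. HB_3(81) = 3^(3 + 1). Bump = 1024. G_2 = 1023.
G_2 = 1023. HB_4(1023) = 3·4^4 + 3·4^3 + 3·4^2 + 3·4 + 3. Bump = 9843. G_3 = 9842.
G_3 = 9842. HB_5(9842) = 3·5^5 + 3·5^3 + 3·5^2 + 3·5 + 2. Bump = 140744. G_4 = 140743.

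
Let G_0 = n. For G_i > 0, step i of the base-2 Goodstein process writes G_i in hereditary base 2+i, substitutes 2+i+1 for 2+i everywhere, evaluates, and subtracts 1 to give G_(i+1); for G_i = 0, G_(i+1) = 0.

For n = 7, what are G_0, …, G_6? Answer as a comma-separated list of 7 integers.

7, 30, 259, 3127, 46657, 823543, 16777215

G_0=7  [base 2] 2^2 + 2 + 1  →[2↦3]→  3^3 + 3 + 1 = 31  −1 ⇒ G_1=30
G_1=30  [base 3] 3^3 + 3  →[3↦4]→  4^4 + 4 = 260  −1 ⇒ G_2=259
G_2=259  [base 4] 4^4 + 3  →[4↦5]→  5^5 + 3 = 3128  −1 ⇒ G_3=3127
G_3=3127  [base 5] 5^5 + 2  →[5↦6]→  6^6 + 2 = 46658  −1 ⇒ G_4=46657
G_4=46657  [base 6] 6^6 + 1  →[6↦7]→  7^7 + 1 = 823544  −1 ⇒ G_5=823543
G_5=823543  [base 7] 7^7  →[7↦8]→  8^8 = 16777216  −1 ⇒ G_6=16777215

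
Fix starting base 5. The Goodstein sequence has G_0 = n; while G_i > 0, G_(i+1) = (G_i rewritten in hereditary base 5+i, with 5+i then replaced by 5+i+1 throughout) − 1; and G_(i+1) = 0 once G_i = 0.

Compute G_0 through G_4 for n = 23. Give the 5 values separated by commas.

i=0: 23 = 4·5 + 3 (b=5); 5→6: 4·6 + 3 = 27; 27−1 = 26
i=1: 26 = 4·6 + 2 (b=6); 6→7: 4·7 + 2 = 30; 30−1 = 29
i=2: 29 = 4·7 + 1 (b=7); 7→8: 4·8 + 1 = 33; 33−1 = 32
i=3: 32 = 4·8 (b=8); 8→9: 4·9 = 36; 36−1 = 35

23, 26, 29, 32, 35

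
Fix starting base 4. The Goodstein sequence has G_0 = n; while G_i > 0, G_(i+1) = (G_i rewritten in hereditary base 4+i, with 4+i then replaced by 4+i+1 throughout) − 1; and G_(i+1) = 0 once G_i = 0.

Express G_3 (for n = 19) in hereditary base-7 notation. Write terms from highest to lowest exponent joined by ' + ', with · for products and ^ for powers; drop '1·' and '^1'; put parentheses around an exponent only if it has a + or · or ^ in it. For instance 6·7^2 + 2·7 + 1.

7^2

base 4: 19 = 4^2 + 3; at 5: 5^2 + 3 = 28; next = 27
base 5: 27 = 5^2 + 2; at 6: 6^2 + 2 = 38; next = 37
base 6: 37 = 6^2 + 1; at 7: 7^2 + 1 = 50; next = 49
base 7: 49 = 7^2; at 8: 8^2 = 64; next = 63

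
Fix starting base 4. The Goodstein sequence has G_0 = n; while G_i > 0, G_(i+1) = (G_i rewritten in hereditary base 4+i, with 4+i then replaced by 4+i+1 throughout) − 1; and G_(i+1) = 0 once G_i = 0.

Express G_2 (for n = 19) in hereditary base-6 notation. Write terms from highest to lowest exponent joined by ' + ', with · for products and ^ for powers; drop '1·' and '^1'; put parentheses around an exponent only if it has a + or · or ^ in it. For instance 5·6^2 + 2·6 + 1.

6^2 + 1

(0) 19|_4 = 4^2 + 3 ↦ 5^2 + 3|_5 = 28 ⇒ 27
(1) 27|_5 = 5^2 + 2 ↦ 6^2 + 2|_6 = 38 ⇒ 37
(2) 37|_6 = 6^2 + 1 ↦ 7^2 + 1|_7 = 50 ⇒ 49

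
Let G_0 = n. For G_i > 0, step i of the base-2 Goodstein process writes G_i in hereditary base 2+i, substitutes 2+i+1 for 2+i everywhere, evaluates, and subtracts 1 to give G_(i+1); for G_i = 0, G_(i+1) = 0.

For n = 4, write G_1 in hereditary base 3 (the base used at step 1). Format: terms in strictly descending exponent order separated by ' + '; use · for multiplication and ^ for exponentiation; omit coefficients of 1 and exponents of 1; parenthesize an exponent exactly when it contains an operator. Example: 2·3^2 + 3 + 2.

2·3^2 + 2·3 + 2

[0] 4 ≡ 2^2 (base 2). Lift 3: 27. −1: 26.
[1] 26 ≡ 2·3^2 + 2·3 + 2 (base 3). Lift 4: 42. −1: 41.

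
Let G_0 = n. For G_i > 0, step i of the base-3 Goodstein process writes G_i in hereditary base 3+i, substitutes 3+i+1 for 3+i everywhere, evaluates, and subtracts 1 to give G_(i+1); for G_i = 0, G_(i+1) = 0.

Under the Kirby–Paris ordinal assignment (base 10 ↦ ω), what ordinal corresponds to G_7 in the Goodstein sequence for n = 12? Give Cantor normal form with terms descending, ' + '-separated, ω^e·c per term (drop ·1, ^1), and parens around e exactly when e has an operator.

base 3: 12 = 3^2 + 3; at 4: 4^2 + 4 = 20; next = 19
base 4: 19 = 4^2 + 3; at 5: 5^2 + 3 = 28; next = 27
base 5: 27 = 5^2 + 2; at 6: 6^2 + 2 = 38; next = 37
base 6: 37 = 6^2 + 1; at 7: 7^2 + 1 = 50; next = 49
base 7: 49 = 7^2; at 8: 8^2 = 64; next = 63
base 8: 63 = 7·8 + 7; at 9: 7·9 + 7 = 70; next = 69
base 9: 69 = 7·9 + 6; at 10: 7·10 + 6 = 76; next = 75

ω·7 + 5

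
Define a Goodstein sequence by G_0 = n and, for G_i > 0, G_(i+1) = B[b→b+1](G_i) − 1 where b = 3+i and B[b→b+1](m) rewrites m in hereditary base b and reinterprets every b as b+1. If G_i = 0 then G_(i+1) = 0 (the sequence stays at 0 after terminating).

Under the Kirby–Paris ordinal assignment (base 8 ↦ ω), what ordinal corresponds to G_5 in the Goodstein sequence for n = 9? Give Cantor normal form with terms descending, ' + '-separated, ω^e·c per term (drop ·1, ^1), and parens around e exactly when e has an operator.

[0] 9 ≡ 3^2 (base 3). Lift 4: 16. −1: 15.
[1] 15 ≡ 3·4 + 3 (base 4). Lift 5: 18. −1: 17.
[2] 17 ≡ 3·5 + 2 (base 5). Lift 6: 20. −1: 19.
[3] 19 ≡ 3·6 + 1 (base 6). Lift 7: 22. −1: 21.
[4] 21 ≡ 3·7 (base 7). Lift 8: 24. −1: 23.

ω·2 + 7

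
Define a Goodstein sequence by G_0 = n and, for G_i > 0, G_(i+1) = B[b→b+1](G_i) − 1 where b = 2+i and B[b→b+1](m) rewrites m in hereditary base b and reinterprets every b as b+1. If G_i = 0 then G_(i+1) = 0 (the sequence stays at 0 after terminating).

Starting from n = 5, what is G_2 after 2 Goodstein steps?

5 —HB2→ 2^2 + 1 —bump→ 3^3 + 1 = 28 —(−1)→ 27
27 —HB3→ 3^3 —bump→ 4^4 = 256 —(−1)→ 255
255 —HB4→ 3·4^3 + 3·4^2 + 3·4 + 3 —bump→ 3·5^3 + 3·5^2 + 3·5 + 3 = 468 —(−1)→ 467

255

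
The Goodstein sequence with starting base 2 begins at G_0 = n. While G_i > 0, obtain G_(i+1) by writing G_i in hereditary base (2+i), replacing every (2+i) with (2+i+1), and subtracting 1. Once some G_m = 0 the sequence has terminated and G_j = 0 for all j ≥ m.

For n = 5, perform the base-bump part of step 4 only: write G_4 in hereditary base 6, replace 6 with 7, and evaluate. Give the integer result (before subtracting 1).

[0] 5 ≡ 2^2 + 1 (base 2). Lift 3: 28. −1: 27.
[1] 27 ≡ 3^3 (base 3). Lift 4: 256. −1: 255.
[2] 255 ≡ 3·4^3 + 3·4^2 + 3·4 + 3 (base 4). Lift 5: 468. −1: 467.
[3] 467 ≡ 3·5^3 + 3·5^2 + 3·5 + 2 (base 5). Lift 6: 776. −1: 775.

1198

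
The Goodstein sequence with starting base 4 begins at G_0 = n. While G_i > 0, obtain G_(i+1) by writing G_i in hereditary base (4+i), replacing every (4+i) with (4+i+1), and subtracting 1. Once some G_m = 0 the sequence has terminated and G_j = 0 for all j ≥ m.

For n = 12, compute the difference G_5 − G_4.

1

(0) 12|_4 = 3·4 ↦ 3·5|_5 = 15 ⇒ 14
(1) 14|_5 = 2·5 + 4 ↦ 2·6 + 4|_6 = 16 ⇒ 15
(2) 15|_6 = 2·6 + 3 ↦ 2·7 + 3|_7 = 17 ⇒ 16
(3) 16|_7 = 2·7 + 2 ↦ 2·8 + 2|_8 = 18 ⇒ 17
(4) 17|_8 = 2·8 + 1 ↦ 2·9 + 1|_9 = 19 ⇒ 18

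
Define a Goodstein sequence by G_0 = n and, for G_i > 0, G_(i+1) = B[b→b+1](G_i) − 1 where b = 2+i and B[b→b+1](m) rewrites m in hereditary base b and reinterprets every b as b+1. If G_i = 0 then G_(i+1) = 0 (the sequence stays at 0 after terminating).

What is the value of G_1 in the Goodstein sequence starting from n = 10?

[0] 10 ≡ 2^(2 + 1) + 2 (base 2). Lift 3: 84. −1: 83.
[1] 83 ≡ 3^(3 + 1) + 2 (base 3). Lift 4: 1026. −1: 1025.

83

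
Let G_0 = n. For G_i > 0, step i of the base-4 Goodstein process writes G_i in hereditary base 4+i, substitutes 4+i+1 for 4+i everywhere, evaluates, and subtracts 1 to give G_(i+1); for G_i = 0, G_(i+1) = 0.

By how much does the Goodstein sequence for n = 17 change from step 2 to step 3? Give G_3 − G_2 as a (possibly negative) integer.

4

G_0 = 17. HB_4(17) = 4^2 + 1. Bump = 26. G_1 = 25.
G_1 = 25. HB_5(25) = 5^2. Bump = 36. G_2 = 35.
G_2 = 35. HB_6(35) = 5·6 + 5. Bump = 40. G_3 = 39.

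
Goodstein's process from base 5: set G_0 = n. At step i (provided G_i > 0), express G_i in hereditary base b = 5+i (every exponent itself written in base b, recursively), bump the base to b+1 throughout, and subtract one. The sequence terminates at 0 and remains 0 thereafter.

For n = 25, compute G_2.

(0) 25|_5 = 5^2 ↦ 6^2|_6 = 36 ⇒ 35
(1) 35|_6 = 5·6 + 5 ↦ 5·7 + 5|_7 = 40 ⇒ 39
(2) 39|_7 = 5·7 + 4 ↦ 5·8 + 4|_8 = 44 ⇒ 43

39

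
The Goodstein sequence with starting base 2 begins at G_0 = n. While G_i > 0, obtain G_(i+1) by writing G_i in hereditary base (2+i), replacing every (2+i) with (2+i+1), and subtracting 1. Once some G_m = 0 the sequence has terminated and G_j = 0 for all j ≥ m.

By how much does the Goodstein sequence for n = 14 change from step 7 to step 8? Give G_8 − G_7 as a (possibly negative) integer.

96513439003

base 2: 14 = 2^(2 + 1) + 2^2 + 2; at 3: 3^(3 + 1) + 3^3 + 3 = 111; next = 110
base 3: 110 = 3^(3 + 1) + 3^3 + 2; at 4: 4^(4 + 1) + 4^4 + 2 = 1282; next = 1281
base 4: 1281 = 4^(4 + 1) + 4^4 + 1; at 5: 5^(5 + 1) + 5^5 + 1 = 18751; next = 18750
base 5: 18750 = 5^(5 + 1) + 5^5; at 6: 6^(6 + 1) + 6^6 = 326592; next = 326591
base 6: 326591 = 6^(6 + 1) + 5·6^5 + 5·6^4 + 5·6^3 + 5·6^2 + 5·6 + 5; at 7: 7^(7 + 1) + 5·7^5 + 5·7^4 + 5·7^3 + 5·7^2 + 5·7 + 5 = 5862841; next = 5862840
base 7: 5862840 = 7^(7 + 1) + 5·7^5 + 5·7^4 + 5·7^3 + 5·7^2 + 5·7 + 4; at 8: 8^(8 + 1) + 5·8^5 + 5·8^4 + 5·8^3 + 5·8^2 + 5·8 + 4 = 134404972; next = 134404971
base 8: 134404971 = 8^(8 + 1) + 5·8^5 + 5·8^4 + 5·8^3 + 5·8^2 + 5·8 + 3; at 9: 9^(9 + 1) + 5·9^5 + 5·9^4 + 5·9^3 + 5·9^2 + 5·9 + 3 = 3487116549; next = 3487116548
base 9: 3487116548 = 9^(9 + 1) + 5·9^5 + 5·9^4 + 5·9^3 + 5·9^2 + 5·9 + 2; at 10: 10^(10 + 1) + 5·10^5 + 5·10^4 + 5·10^3 + 5·10^2 + 5·10 + 2 = 100000555552; next = 100000555551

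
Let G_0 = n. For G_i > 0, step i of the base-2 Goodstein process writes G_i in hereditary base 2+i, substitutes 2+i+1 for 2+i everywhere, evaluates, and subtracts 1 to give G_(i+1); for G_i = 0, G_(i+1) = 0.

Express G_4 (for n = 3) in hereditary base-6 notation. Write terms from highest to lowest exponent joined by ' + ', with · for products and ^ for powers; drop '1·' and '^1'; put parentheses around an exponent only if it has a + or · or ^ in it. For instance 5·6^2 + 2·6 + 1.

1

i=0: 3 = 2 + 1 (b=2); 2→3: 3 + 1 = 4; 4−1 = 3
i=1: 3 = 3 (b=3); 3→4: 4 = 4; 4−1 = 3
i=2: 3 = 3 (b=4); 4→5: 3 = 3; 3−1 = 2
i=3: 2 = 2 (b=5); 5→6: 2 = 2; 2−1 = 1
i=4: 1 = 1 (b=6); 6→7: 1 = 1; 1−1 = 0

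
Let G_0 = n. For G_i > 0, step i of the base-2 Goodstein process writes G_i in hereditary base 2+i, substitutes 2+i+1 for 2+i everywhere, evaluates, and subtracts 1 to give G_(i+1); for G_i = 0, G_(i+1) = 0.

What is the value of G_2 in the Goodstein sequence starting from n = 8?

553

base 2: 8 = 2^(2 + 1); at 3: 3^(3 + 1) = 81; next = 80
base 3: 80 = 2·3^3 + 2·3^2 + 2·3 + 2; at 4: 2·4^4 + 2·4^2 + 2·4 + 2 = 554; next = 553
base 4: 553 = 2·4^4 + 2·4^2 + 2·4 + 1; at 5: 2·5^5 + 2·5^2 + 2·5 + 1 = 6311; next = 6310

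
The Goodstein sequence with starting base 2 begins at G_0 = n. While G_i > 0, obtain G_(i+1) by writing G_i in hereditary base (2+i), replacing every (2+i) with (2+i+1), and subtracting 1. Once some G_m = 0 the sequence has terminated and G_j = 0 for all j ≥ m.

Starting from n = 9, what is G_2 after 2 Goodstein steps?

1023

[0] 9 ≡ 2^(2 + 1) + 1 (base 2). Lift 3: 82. −1: 81.
[1] 81 ≡ 3^(3 + 1) (base 3). Lift 4: 1024. −1: 1023.
[2] 1023 ≡ 3·4^4 + 3·4^3 + 3·4^2 + 3·4 + 3 (base 4). Lift 5: 9843. −1: 9842.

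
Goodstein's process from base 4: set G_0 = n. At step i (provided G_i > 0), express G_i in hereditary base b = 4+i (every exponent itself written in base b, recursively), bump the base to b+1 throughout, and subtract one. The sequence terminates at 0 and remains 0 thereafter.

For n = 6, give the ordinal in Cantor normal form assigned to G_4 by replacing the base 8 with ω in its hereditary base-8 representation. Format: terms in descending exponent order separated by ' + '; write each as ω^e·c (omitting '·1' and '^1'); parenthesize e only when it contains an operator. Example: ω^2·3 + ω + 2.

(0) 6|_4 = 4 + 2 ↦ 5 + 2|_5 = 7 ⇒ 6
(1) 6|_5 = 5 + 1 ↦ 6 + 1|_6 = 7 ⇒ 6
(2) 6|_6 = 6 ↦ 7|_7 = 7 ⇒ 6
(3) 6|_7 = 6 ↦ 6|_8 = 6 ⇒ 5
(4) 5|_8 = 5 ↦ 5|_9 = 5 ⇒ 4

5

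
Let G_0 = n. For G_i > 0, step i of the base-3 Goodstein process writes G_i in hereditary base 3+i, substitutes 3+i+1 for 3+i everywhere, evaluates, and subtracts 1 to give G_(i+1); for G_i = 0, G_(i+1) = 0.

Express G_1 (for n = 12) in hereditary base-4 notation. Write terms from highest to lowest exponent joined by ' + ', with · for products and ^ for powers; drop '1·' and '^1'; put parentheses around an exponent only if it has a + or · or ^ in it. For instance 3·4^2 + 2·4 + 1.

4^2 + 3

[0] 12 ≡ 3^2 + 3 (base 3). Lift 4: 20. −1: 19.
[1] 19 ≡ 4^2 + 3 (base 4). Lift 5: 28. −1: 27.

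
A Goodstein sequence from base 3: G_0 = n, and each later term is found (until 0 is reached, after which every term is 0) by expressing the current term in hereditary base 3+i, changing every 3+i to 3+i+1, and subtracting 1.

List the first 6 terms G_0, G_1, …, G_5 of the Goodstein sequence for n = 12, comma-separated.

12, 19, 27, 37, 49, 63

[0] 12 ≡ 3^2 + 3 (base 3). Lift 4: 20. −1: 19.
[1] 19 ≡ 4^2 + 3 (base 4). Lift 5: 28. −1: 27.
[2] 27 ≡ 5^2 + 2 (base 5). Lift 6: 38. −1: 37.
[3] 37 ≡ 6^2 + 1 (base 6). Lift 7: 50. −1: 49.
[4] 49 ≡ 7^2 (base 7). Lift 8: 64. −1: 63.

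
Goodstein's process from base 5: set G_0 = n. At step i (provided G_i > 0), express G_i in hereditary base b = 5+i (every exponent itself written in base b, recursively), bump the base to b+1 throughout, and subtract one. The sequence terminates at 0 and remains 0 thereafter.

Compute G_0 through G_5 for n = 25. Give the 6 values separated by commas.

25 —HB5→ 5^2 —bump→ 6^2 = 36 —(−1)→ 35
35 —HB6→ 5·6 + 5 —bump→ 5·7 + 5 = 40 —(−1)→ 39
39 —HB7→ 5·7 + 4 —bump→ 5·8 + 4 = 44 —(−1)→ 43
43 —HB8→ 5·8 + 3 —bump→ 5·9 + 3 = 48 —(−1)→ 47
47 —HB9→ 5·9 + 2 —bump→ 5·10 + 2 = 52 —(−1)→ 51

25, 35, 39, 43, 47, 51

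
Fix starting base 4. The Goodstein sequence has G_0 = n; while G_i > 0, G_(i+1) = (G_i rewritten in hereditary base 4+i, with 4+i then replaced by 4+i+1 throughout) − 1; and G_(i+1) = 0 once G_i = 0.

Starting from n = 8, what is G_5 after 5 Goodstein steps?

[0] 8 ≡ 2·4 (base 4). Lift 5: 10. −1: 9.
[1] 9 ≡ 5 + 4 (base 5). Lift 6: 10. −1: 9.
[2] 9 ≡ 6 + 3 (base 6). Lift 7: 10. −1: 9.
[3] 9 ≡ 7 + 2 (base 7). Lift 8: 10. −1: 9.
[4] 9 ≡ 8 + 1 (base 8). Lift 9: 10. −1: 9.
[5] 9 ≡ 9 (base 9). Lift 10: 10. −1: 9.

9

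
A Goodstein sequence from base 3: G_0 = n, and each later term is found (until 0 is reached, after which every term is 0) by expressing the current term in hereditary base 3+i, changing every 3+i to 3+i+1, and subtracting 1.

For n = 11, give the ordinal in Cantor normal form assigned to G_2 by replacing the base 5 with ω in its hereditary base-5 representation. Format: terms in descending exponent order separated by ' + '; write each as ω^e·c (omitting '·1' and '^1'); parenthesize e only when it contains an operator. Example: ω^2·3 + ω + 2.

i=0: 11 = 3^2 + 2 (b=3); 3→4: 4^2 + 2 = 18; 18−1 = 17
i=1: 17 = 4^2 + 1 (b=4); 4→5: 5^2 + 1 = 26; 26−1 = 25
i=2: 25 = 5^2 (b=5); 5→6: 6^2 = 36; 36−1 = 35

ω^2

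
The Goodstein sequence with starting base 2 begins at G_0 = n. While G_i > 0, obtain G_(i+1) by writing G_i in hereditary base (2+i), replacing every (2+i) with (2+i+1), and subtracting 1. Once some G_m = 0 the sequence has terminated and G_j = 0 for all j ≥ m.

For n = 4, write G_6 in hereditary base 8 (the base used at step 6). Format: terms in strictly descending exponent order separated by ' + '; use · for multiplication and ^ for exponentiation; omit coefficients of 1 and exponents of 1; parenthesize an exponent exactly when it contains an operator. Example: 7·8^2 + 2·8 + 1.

2·8^2 + 8 + 3

[0] 4 ≡ 2^2 (base 2). Lift 3: 27. −1: 26.
[1] 26 ≡ 2·3^2 + 2·3 + 2 (base 3). Lift 4: 42. −1: 41.
[2] 41 ≡ 2·4^2 + 2·4 + 1 (base 4). Lift 5: 61. −1: 60.
[3] 60 ≡ 2·5^2 + 2·5 (base 5). Lift 6: 84. −1: 83.
[4] 83 ≡ 2·6^2 + 6 + 5 (base 6). Lift 7: 110. −1: 109.
[5] 109 ≡ 2·7^2 + 7 + 4 (base 7). Lift 8: 140. −1: 139.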